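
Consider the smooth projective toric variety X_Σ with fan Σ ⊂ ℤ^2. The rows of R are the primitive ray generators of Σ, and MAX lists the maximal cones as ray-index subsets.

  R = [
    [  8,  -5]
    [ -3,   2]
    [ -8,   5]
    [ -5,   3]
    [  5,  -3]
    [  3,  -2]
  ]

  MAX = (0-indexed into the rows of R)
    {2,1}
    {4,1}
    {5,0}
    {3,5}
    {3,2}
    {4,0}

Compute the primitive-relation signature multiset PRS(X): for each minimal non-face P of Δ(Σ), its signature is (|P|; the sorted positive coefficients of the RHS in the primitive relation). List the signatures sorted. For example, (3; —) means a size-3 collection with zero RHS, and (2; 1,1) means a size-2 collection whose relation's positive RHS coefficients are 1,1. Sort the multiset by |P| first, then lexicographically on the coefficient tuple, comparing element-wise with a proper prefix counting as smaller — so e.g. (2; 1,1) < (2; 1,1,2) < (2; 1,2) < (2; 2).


The 9 primitive collections of Σ (r=6, n=2):

  P = {0,2}:  v_{0} + v_{2} = 0  ⟹  sig = (2; —)
  P = {1,5}:  v_{1} + v_{5} = 0  ⟹  sig = (2; —)
  P = {3,4}:  v_{3} + v_{4} = 0  ⟹  sig = (2; —)
  P = {0,1}:  v_{0} + v_{1} = v_{4}  ⟹  sig = (2; 1)
  P = {0,3}:  v_{0} + v_{3} = v_{5}  ⟹  sig = (2; 1)
  P = {1,3}:  v_{1} + v_{3} = v_{2}  ⟹  sig = (2; 1)
  P = {2,4}:  v_{2} + v_{4} = v_{1}  ⟹  sig = (2; 1)
  P = {2,5}:  v_{2} + v_{5} = v_{3}  ⟹  sig = (2; 1)
  P = {4,5}:  v_{4} + v_{5} = v_{0}  ⟹  sig = (2; 1)

Sorted signature multiset PRS(X):
{ (2; —) ×3,  (2; 1) ×6 }


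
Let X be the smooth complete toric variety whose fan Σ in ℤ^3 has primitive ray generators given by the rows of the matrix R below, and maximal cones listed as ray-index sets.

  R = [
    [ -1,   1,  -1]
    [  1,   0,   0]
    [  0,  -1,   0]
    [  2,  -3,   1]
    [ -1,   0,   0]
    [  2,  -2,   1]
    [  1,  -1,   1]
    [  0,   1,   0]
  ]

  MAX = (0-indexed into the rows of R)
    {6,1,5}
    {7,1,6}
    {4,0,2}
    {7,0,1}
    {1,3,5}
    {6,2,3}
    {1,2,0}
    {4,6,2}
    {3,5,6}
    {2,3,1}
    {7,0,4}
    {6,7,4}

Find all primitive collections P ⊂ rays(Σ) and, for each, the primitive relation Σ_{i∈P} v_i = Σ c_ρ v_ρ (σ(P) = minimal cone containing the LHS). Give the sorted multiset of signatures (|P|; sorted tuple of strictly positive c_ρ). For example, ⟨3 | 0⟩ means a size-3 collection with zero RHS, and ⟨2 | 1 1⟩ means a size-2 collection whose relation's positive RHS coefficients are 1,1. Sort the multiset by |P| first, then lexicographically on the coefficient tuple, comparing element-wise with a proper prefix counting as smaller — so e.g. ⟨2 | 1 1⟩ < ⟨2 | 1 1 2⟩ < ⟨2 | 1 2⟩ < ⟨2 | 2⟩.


Δ(Σ) — 8 vertices, 12 min non-faces:

  • {0,6}:  v_{0} + v_{6} = 0  →  sig = ⟨2 | 0⟩
  • {1,4}:  v_{1} + v_{4} = 0  →  sig = ⟨2 | 0⟩
  • {2,7}:  v_{2} + v_{7} = 0  →  sig = ⟨2 | 0⟩
  • {2,5}:  v_{2} + v_{5} = v_{3}  →  sig = ⟨2 | 1⟩
  • {3,7}:  v_{3} + v_{7} = v_{5}  →  sig = ⟨2 | 1⟩
  • {0,5}:  v_{0} + v_{5} = v_{1} + v_{2}  →  sig = ⟨2 | 1 1⟩
  • {4,5}:  v_{4} + v_{5} = v_{2} + v_{6}  →  sig = ⟨2 | 1 1⟩
  • {5,7}:  v_{5} + v_{7} = v_{1} + v_{6}  →  sig = ⟨2 | 1 1⟩
  • {0,3}:  v_{0} + v_{3} = v_{1} + 2·v_{2}  →  sig = ⟨2 | 1 2⟩
  • {3,4}:  v_{3} + v_{4} = 2·v_{2} + v_{6}  →  sig = ⟨2 | 1 2⟩
  • {1,2,6}:  v_{1} + v_{2} + v_{6} = v_{5}  →  sig = ⟨3 | 1⟩
  • {1,3,6}:  v_{1} + v_{3} + v_{6} = 2·v_{5}  →  sig = ⟨3 | 2⟩

Hence PRS(X_Σ) =
    |P|=2: 10 collections, coeffs (), (), (), (1), (1), (1,1), (1,1), (1,1), (1,2), (1,2)
    |P|=3: 2 collections, coeffs (1), (2)


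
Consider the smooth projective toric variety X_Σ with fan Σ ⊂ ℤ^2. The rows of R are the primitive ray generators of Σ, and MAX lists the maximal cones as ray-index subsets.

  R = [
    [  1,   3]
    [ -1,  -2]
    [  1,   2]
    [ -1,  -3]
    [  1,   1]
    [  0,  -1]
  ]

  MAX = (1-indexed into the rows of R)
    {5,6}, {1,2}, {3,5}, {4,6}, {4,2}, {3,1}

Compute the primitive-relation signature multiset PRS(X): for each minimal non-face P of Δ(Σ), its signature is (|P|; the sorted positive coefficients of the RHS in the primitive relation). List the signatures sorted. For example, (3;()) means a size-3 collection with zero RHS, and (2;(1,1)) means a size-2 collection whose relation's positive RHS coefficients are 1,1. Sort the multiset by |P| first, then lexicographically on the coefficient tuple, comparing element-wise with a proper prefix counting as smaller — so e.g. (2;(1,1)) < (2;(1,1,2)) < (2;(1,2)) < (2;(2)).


Primitive collections (9):

  P = {1,4}:  v_{1} + v_{4} = 0  ⟹  sig = (2;())
  P = {2,3}:  v_{2} + v_{3} = 0  ⟹  sig = (2;())
  P = {1,6}:  v_{1} + v_{6} = v_{3}  ⟹  sig = (2;(1))
  P = {2,5}:  v_{2} + v_{5} = v_{6}  ⟹  sig = (2;(1))
  P = {2,6}:  v_{2} + v_{6} = v_{4}  ⟹  sig = (2;(1))
  P = {3,4}:  v_{3} + v_{4} = v_{6}  ⟹  sig = (2;(1))
  P = {3,6}:  v_{3} + v_{6} = v_{5}  ⟹  sig = (2;(1))
  P = {1,5}:  v_{1} + v_{5} = 2·v_{3}  ⟹  sig = (2;(2))
  P = {4,5}:  v_{4} + v_{5} = 2·v_{6}  ⟹  sig = (2;(2))

so the primitive-relation signature multiset is
{ (2;()) ×2,  (2;(1)) ×5,  (2;(2)) ×2 }


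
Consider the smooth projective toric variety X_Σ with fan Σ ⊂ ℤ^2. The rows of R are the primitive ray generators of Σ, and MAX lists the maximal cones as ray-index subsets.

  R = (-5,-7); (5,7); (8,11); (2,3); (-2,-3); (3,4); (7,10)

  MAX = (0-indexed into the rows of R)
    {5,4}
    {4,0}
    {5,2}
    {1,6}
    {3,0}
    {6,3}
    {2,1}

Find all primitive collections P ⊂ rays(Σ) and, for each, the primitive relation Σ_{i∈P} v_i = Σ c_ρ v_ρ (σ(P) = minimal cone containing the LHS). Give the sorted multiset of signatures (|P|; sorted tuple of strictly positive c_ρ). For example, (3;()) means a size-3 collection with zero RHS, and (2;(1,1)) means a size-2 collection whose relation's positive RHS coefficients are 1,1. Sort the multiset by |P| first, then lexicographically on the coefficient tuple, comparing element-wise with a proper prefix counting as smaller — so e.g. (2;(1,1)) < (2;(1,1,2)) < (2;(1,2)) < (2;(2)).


14 collections generate NE(X_Σ); each relation:

  {0,1}:  v_{0} + v_{1} = 0 ; sig = (2;())
  {3,4}:  v_{3} + v_{4} = 0 ; sig = (2;())
  {0,2}:  v_{0} + v_{2} = v_{5} ; sig = (2;(1))
  {0,5}:  v_{0} + v_{5} = v_{4} ; sig = (2;(1))
  {0,6}:  v_{0} + v_{6} = v_{3} ; sig = (2;(1))
  {1,3}:  v_{1} + v_{3} = v_{6} ; sig = (2;(1))
  {1,4}:  v_{1} + v_{4} = v_{5} ; sig = (2;(1))
  {1,5}:  v_{1} + v_{5} = v_{2} ; sig = (2;(1))
  {3,5}:  v_{3} + v_{5} = v_{1} ; sig = (2;(1))
  {4,6}:  v_{4} + v_{6} = v_{1} ; sig = (2;(1))
  {2,3}:  v_{2} + v_{3} = 2·v_{1} ; sig = (2;(2))
  {2,4}:  v_{2} + v_{4} = 2·v_{5} ; sig = (2;(2))
  {5,6}:  v_{5} + v_{6} = 2·v_{1} ; sig = (2;(2))
  {2,6}:  v_{2} + v_{6} = 3·v_{1} ; sig = (2;(3))

Signatures (|P|; sorted positive RHS coefficients), sorted:
    (2;())
    (2;())
    (2;(1))
    (2;(1))
    (2;(1))
    (2;(1))
    (2;(1))
    (2;(1))
    (2;(1))
    (2;(1))
    (2;(2))
    (2;(2))
    (2;(2))
    (2;(3))


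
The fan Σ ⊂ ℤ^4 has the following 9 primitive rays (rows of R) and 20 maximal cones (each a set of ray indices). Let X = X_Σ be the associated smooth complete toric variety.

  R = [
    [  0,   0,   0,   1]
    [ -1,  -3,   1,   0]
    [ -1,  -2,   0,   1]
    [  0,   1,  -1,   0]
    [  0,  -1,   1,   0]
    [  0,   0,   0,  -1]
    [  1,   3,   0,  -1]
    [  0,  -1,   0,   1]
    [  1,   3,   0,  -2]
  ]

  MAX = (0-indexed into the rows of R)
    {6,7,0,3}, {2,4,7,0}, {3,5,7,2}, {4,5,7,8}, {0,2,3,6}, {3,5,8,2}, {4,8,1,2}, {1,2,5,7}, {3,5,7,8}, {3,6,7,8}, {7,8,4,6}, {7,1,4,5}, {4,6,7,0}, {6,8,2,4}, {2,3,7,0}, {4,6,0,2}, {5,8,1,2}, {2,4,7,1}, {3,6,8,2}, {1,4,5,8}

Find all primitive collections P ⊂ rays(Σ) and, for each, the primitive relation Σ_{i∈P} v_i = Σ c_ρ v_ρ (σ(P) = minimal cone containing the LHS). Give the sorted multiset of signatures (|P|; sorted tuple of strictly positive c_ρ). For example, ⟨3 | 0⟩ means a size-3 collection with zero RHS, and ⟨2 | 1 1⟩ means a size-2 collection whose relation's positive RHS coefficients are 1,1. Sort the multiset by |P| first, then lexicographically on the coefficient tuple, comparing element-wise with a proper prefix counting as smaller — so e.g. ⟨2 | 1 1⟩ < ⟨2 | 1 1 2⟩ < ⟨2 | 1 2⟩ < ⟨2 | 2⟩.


Minimal non-faces — 11 found among 9 rays, 20 max cones:

  {0,5}:  v_{0} + v_{5} = 0  ⟹  sig = ⟨2 | 0⟩
  {3,4}:  v_{3} + v_{4} = 0  ⟹  sig = ⟨2 | 0⟩
  {0,8}:  v_{0} + v_{8} = v_{6}  ⟹  sig = ⟨2 | 1⟩
  {5,6}:  v_{5} + v_{6} = v_{8}  ⟹  sig = ⟨2 | 1⟩
  {0,1}:  v_{0} + v_{1} = v_{2} + v_{4}  ⟹  sig = ⟨2 | 1 1⟩
  {1,3}:  v_{1} + v_{3} = v_{2} + v_{5}  ⟹  sig = ⟨2 | 1 1⟩
  {1,6}:  v_{1} + v_{6} = v_{2} + v_{4} + v_{8}  ⟹  sig = ⟨2 | 1 1 1⟩
  {2,7,8}:  v_{2} + v_{7} + v_{8} = 0  ⟹  sig = ⟨3 | 0⟩
  {2,4,5}:  v_{2} + v_{4} + v_{5} = v_{1}  ⟹  sig = ⟨3 | 1⟩
  {2,6,7}:  v_{2} + v_{6} + v_{7} = v_{0}  ⟹  sig = ⟨3 | 1⟩
  {1,7,8}:  v_{1} + v_{7} + v_{8} = v_{4} + v_{5}  ⟹  sig = ⟨3 | 1 1⟩

so the primitive-relation signature multiset is
    ⟨2 | 0⟩
    ⟨2 | 0⟩
    ⟨2 | 1⟩
    ⟨2 | 1⟩
    ⟨2 | 1 1⟩
    ⟨2 | 1 1⟩
    ⟨2 | 1 1 1⟩
    ⟨3 | 0⟩
    ⟨3 | 1⟩
    ⟨3 | 1⟩
    ⟨3 | 1 1⟩


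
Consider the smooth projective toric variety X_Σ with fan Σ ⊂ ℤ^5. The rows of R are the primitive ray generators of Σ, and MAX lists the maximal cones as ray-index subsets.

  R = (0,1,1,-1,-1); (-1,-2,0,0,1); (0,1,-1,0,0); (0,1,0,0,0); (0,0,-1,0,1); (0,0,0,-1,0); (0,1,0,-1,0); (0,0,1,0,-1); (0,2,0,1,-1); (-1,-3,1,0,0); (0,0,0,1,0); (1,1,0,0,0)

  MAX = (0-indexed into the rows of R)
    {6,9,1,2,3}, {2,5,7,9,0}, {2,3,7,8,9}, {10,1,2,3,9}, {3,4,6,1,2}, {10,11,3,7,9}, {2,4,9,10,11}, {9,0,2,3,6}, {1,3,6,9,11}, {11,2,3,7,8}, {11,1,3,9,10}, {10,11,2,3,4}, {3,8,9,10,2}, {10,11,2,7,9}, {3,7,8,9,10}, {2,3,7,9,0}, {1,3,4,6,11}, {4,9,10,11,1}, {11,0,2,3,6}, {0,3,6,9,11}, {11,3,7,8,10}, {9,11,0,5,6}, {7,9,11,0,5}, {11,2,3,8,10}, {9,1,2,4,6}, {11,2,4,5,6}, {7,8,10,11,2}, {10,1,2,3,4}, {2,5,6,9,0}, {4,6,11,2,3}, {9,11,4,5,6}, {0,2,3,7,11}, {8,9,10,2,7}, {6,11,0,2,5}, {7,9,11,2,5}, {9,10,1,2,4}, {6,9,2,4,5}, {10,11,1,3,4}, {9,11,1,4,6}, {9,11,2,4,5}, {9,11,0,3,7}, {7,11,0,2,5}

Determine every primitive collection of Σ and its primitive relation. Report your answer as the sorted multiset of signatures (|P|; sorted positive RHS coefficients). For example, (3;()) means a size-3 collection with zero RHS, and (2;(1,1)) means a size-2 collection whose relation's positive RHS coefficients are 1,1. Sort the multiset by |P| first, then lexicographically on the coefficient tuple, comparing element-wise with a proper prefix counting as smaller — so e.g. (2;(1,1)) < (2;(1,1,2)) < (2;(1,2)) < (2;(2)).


Primitive collections (22):

  P = {4,7}:  v_{4} + v_{7} = 0 — sig = (2;())
  P = {5,10}:  v_{5} + v_{10} = 0 — sig = (2;())
  P = {0,4}:  v_{0} + v_{4} = v_{6} — sig = (2;(1))
  P = {3,5}:  v_{3} + v_{5} = v_{6} — sig = (2;(1))
  P = {6,7}:  v_{6} + v_{7} = v_{0} — sig = (2;(1))
  P = {6,10}:  v_{6} + v_{10} = v_{3} — sig = (2;(1))
  P = {0,10}:  v_{0} + v_{10} = v_{3} + v_{7} — sig = (2;(1,1))
  P = {1,7}:  v_{1} + v_{7} = v_{3} + v_{9} — sig = (2;(1,1))
  P = {0,1}:  v_{0} + v_{1} = v_{3} + v_{6} + v_{9} — sig = (2;(1,1,1))
  P = {1,5}:  v_{1} + v_{5} = v_{4} + v_{6} + v_{9} — sig = (2;(1,1,1))
  P = {4,8}:  v_{4} + v_{8} = v_{2} + v_{3} + v_{10} — sig = (2;(1,1,1))
  P = {5,8}:  v_{5} + v_{8} = v_{2} + v_{3} + v_{7} — sig = (2;(1,1,1))
  P = {1,8}:  v_{1} + v_{8} = v_{2} + 2·v_{3} + v_{9} + v_{10} — sig = (2;(1,1,1,2))
  P = {6,8}:  v_{6} + v_{8} = v_{2} + 2·v_{3} + v_{7} — sig = (2;(1,1,2))
  P = {0,8}:  v_{0} + v_{8} = v_{2} + 2·v_{3} + 2·v_{7} — sig = (2;(1,2,2))
  P = {1,2,11}:  v_{1} + v_{2} + v_{11} = v_{4} — sig = (3;(1))
  P = {3,4,9}:  v_{3} + v_{4} + v_{9} = v_{1} — sig = (3;(1))
  P = {8,9,11}:  v_{8} + v_{9} + v_{11} = v_{7} + v_{10} — sig = (3;(1,1))
  P = {2,3,9,11}:  v_{2} + v_{3} + v_{9} + v_{11} = 0 — sig = (4;())
  P = {2,3,7,10}:  v_{2} + v_{3} + v_{7} + v_{10} = v_{8} — sig = (4;(1))
  P = {2,6,9,11}:  v_{2} + v_{6} + v_{9} + v_{11} = v_{5} — sig = (4;(1))
  P = {0,2,9,11}:  v_{0} + v_{2} + v_{9} + v_{11} = v_{5} + v_{7} — sig = (4;(1,1))

Signatures (|P|; sorted positive RHS coefficients), sorted:
    (2;())
    (2;())
    (2;(1))
    (2;(1))
    (2;(1))
    (2;(1))
    (2;(1,1))
    (2;(1,1))
    (2;(1,1,1))
    (2;(1,1,1))
    (2;(1,1,1))
    (2;(1,1,1))
    (2;(1,1,1,2))
    (2;(1,1,2))
    (2;(1,2,2))
    (3;(1))
    (3;(1))
    (3;(1,1))
    (4;())
    (4;(1))
    (4;(1))
    (4;(1,1))


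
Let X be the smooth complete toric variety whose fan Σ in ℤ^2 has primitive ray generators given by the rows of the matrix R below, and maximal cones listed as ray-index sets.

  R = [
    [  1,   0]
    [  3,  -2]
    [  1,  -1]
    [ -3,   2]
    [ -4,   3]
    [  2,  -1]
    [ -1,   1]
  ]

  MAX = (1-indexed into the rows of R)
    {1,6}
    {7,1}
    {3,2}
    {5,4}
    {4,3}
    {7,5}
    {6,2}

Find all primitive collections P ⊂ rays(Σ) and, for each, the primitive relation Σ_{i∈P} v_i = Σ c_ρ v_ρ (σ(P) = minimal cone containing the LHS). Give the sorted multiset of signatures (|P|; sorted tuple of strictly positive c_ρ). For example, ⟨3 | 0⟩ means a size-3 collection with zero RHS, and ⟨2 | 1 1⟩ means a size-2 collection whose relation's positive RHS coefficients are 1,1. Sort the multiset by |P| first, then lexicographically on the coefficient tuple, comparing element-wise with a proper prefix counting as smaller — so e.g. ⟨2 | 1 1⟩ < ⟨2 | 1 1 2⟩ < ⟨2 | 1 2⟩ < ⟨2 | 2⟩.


Primitive collections (14):

  P = {2,4}:  v_{2} + v_{4} = 0 — sig = ⟨2 | 0⟩
  P = {3,7}:  v_{3} + v_{7} = 0 — sig = ⟨2 | 0⟩
  P = {1,3}:  v_{1} + v_{3} = v_{6} — sig = ⟨2 | 1⟩
  P = {2,5}:  v_{2} + v_{5} = v_{7} — sig = ⟨2 | 1⟩
  P = {2,7}:  v_{2} + v_{7} = v_{6} — sig = ⟨2 | 1⟩
  P = {3,5}:  v_{3} + v_{5} = v_{4} — sig = ⟨2 | 1⟩
  P = {3,6}:  v_{3} + v_{6} = v_{2} — sig = ⟨2 | 1⟩
  P = {4,6}:  v_{4} + v_{6} = v_{7} — sig = ⟨2 | 1⟩
  P = {4,7}:  v_{4} + v_{7} = v_{5} — sig = ⟨2 | 1⟩
  P = {6,7}:  v_{6} + v_{7} = v_{1} — sig = ⟨2 | 1⟩
  P = {1,2}:  v_{1} + v_{2} = 2·v_{6} — sig = ⟨2 | 2⟩
  P = {1,4}:  v_{1} + v_{4} = 2·v_{7} — sig = ⟨2 | 2⟩
  P = {5,6}:  v_{5} + v_{6} = 2·v_{7} — sig = ⟨2 | 2⟩
  P = {1,5}:  v_{1} + v_{5} = 3·v_{7} — sig = ⟨2 | 3⟩

Hence PRS(X_Σ) =
    ⟨2 | 0⟩
    ⟨2 | 0⟩
    ⟨2 | 1⟩
    ⟨2 | 1⟩
    ⟨2 | 1⟩
    ⟨2 | 1⟩
    ⟨2 | 1⟩
    ⟨2 | 1⟩
    ⟨2 | 1⟩
    ⟨2 | 1⟩
    ⟨2 | 2⟩
    ⟨2 | 2⟩
    ⟨2 | 2⟩
    ⟨2 | 3⟩


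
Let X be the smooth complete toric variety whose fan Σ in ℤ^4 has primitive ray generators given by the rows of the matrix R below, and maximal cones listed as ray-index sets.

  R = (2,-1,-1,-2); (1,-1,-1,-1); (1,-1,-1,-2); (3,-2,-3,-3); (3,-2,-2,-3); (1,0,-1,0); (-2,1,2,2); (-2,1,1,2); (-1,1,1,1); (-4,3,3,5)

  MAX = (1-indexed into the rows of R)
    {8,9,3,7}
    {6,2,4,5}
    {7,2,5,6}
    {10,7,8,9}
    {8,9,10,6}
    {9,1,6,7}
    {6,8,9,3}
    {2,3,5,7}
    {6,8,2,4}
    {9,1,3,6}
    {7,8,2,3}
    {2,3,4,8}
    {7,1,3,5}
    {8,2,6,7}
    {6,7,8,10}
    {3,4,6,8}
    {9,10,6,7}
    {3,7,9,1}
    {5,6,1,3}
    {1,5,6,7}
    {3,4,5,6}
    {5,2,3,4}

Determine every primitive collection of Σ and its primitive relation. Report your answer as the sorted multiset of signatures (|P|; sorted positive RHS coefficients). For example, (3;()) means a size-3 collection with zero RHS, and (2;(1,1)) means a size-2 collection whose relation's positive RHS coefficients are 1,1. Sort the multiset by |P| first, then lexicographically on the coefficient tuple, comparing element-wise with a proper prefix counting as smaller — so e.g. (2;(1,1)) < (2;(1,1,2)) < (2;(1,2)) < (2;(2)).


|primitive collections| = 16. Relations:

  {1,8}:  v_{1} + v_{8} = 0  so sig = (2;())
  {2,9}:  v_{2} + v_{9} = 0  so sig = (2;())
  {1,2}:  v_{1} + v_{2} = v_{5}  so sig = (2;(1))
  {4,7}:  v_{4} + v_{7} = v_{2}  so sig = (2;(1))
  {5,8}:  v_{5} + v_{8} = v_{2}  so sig = (2;(1))
  {5,9}:  v_{5} + v_{9} = v_{1}  so sig = (2;(1))
  {3,10}:  v_{3} + v_{10} = v_{8} + v_{9}  so sig = (2;(1,1))
  {4,9}:  v_{4} + v_{9} = v_{3} + v_{6}  so sig = (2;(1,1))
  {4,10}:  v_{4} + v_{10} = v_{6} + v_{8}  so sig = (2;(1,1))
  {5,10}:  v_{5} + v_{10} = v_{6} + v_{7}  so sig = (2;(1,1))
  {1,4}:  v_{1} + v_{4} = v_{3} + v_{5} + v_{6}  so sig = (2;(1,1,1))
  {1,10}:  v_{1} + v_{10} = v_{6} + v_{7} + v_{9}  so sig = (2;(1,1,1))
  {2,10}:  v_{2} + v_{10} = v_{6} + v_{7} + v_{8}  so sig = (2;(1,1,1))
  {3,6,7}:  v_{3} + v_{6} + v_{7} = 0  so sig = (3;())
  {2,3,6}:  v_{2} + v_{3} + v_{6} = v_{4}  so sig = (3;(1))
  {6,7,8,9}:  v_{6} + v_{7} + v_{8} + v_{9} = v_{10}  so sig = (4;(1))

so the primitive-relation signature multiset is
[(2;()), (2;()), (2;(1)), (2;(1)), (2;(1)), (2;(1)), (2;(1,1)), (2;(1,1)), (2;(1,1)), (2;(1,1)), (2;(1,1,1)), (2;(1,1,1)), (2;(1,1,1)), (3;()), (3;(1)), (4;(1))]


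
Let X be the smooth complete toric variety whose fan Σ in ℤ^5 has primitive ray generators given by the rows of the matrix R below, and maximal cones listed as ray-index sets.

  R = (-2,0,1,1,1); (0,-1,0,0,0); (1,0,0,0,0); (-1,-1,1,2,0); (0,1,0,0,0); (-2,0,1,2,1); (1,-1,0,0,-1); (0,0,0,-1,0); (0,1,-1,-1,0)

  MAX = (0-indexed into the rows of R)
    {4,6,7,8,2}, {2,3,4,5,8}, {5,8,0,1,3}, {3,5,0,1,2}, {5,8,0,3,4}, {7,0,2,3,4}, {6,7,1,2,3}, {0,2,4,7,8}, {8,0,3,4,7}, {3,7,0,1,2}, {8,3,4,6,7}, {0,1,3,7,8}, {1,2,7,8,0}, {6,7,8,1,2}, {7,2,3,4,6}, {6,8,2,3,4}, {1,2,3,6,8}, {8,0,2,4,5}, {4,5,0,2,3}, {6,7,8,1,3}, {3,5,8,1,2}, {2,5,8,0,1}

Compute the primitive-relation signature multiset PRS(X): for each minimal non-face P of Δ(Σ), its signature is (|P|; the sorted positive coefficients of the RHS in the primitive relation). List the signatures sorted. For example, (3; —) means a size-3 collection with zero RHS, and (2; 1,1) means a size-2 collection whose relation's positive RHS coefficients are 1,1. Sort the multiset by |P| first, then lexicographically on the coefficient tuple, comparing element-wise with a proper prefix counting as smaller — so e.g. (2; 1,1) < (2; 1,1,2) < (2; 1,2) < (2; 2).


The 6 primitive collections of Σ (r=9, n=5):

  {1,4}:  v_{1} + v_{4} = 0 ; sig = (2; —)
  {5,6}:  v_{5} + v_{6} = v_{3} ; sig = (2; 1)
  {5,7}:  v_{5} + v_{7} = v_{0} ; sig = (2; 1)
  {0,6}:  v_{0} + v_{6} = v_{3} + v_{7} ; sig = (2; 1,1)
  {2,3,7,8}:  v_{2} + v_{3} + v_{7} + v_{8} = 0 ; sig = (4; —)
  {0,2,3,8}:  v_{0} + v_{2} + v_{3} + v_{8} = v_{5} ; sig = (4; 1)

so the primitive-relation signature multiset is
    (2; —)
    (2; 1)
    (2; 1)
    (2; 1,1)
    (4; —)
    (4; 1)


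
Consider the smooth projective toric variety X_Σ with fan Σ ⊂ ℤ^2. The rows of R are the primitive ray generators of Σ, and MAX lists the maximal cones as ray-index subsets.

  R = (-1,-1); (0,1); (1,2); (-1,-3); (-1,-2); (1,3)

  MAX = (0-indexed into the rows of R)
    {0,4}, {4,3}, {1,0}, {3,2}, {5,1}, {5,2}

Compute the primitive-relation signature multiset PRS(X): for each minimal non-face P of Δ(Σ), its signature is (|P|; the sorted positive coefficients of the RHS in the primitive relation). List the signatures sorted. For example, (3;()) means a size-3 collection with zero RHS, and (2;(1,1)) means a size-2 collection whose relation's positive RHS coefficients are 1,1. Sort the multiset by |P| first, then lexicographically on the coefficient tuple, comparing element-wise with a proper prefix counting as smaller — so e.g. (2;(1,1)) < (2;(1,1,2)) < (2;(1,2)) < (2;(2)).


Δ(Σ) — 6 vertices, 9 min non-faces:

  P={2,4}:  v_{2} + v_{4} = 0  so sig = (2;())
  P={3,5}:  v_{3} + v_{5} = 0  so sig = (2;())
  P={0,2}:  v_{0} + v_{2} = v_{1}  so sig = (2;(1))
  P={1,2}:  v_{1} + v_{2} = v_{5}  so sig = (2;(1))
  P={1,3}:  v_{1} + v_{3} = v_{4}  so sig = (2;(1))
  P={1,4}:  v_{1} + v_{4} = v_{0}  so sig = (2;(1))
  P={4,5}:  v_{4} + v_{5} = v_{1}  so sig = (2;(1))
  P={0,3}:  v_{0} + v_{3} = 2·v_{4}  so sig = (2;(2))
  P={0,5}:  v_{0} + v_{5} = 2·v_{1}  so sig = (2;(2))

Signatures (|P|; sorted positive RHS coefficients), sorted:
    |P|=2: 9 collections, coeffs (), (), (1), (1), (1), (1), (1), (2), (2)


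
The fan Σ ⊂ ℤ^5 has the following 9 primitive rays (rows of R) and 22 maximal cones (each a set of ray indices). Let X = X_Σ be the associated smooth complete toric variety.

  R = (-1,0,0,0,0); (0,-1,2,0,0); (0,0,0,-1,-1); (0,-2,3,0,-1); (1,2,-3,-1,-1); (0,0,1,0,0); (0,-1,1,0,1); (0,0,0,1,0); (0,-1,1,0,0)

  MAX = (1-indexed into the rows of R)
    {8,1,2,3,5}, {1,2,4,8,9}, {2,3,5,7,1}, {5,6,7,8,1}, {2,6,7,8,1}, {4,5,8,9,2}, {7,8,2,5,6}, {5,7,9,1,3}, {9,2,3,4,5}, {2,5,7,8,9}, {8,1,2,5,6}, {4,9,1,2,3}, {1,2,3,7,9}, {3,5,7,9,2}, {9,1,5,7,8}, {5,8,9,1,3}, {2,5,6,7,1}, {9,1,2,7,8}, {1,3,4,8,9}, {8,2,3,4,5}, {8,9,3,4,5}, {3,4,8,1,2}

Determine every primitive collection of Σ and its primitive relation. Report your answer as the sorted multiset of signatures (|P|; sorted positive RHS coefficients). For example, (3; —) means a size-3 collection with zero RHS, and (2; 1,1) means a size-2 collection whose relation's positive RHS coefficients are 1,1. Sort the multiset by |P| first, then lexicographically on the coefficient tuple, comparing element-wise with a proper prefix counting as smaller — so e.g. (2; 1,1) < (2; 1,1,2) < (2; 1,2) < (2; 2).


The 9 primitive collections of Σ (r=9, n=5):

  P={6,9}:  v_{6} + v_{9} = v_{2} — sig = (2; 1)
  P={3,6}:  v_{3} + v_{6} = v_{1} + 2·v_{2} + v_{5} — sig = (2; 1,1,2)
  P={4,6}:  v_{4} + v_{6} = 2·v_{2} + v_{3} + v_{8} — sig = (2; 1,1,2)
  P={4,7}:  v_{4} + v_{7} = v_{2} + 2·v_{9} — sig = (2; 1,2)
  P={3,7,8}:  v_{3} + v_{7} + v_{8} = v_{9} — sig = (3; 1)
  P={1,4,5}:  v_{1} + v_{4} + v_{5} = 2·v_{3} + v_{8} — sig = (3; 1,2)
  P={1,2,5,9}:  v_{1} + v_{2} + v_{5} + v_{9} = v_{3} — sig = (4; 1)
  P={2,3,8,9}:  v_{2} + v_{3} + v_{8} + v_{9} = v_{4} — sig = (4; 1)
  P={1,2,5,7,8}:  v_{1} + v_{2} + v_{5} + v_{7} + v_{8} = 0 — sig = (5; —)

Sorted signature multiset PRS(X):
[(2; 1), (2; 1,1,2), (2; 1,1,2), (2; 1,2), (3; 1), (3; 1,2), (4; 1), (4; 1), (5; —)]


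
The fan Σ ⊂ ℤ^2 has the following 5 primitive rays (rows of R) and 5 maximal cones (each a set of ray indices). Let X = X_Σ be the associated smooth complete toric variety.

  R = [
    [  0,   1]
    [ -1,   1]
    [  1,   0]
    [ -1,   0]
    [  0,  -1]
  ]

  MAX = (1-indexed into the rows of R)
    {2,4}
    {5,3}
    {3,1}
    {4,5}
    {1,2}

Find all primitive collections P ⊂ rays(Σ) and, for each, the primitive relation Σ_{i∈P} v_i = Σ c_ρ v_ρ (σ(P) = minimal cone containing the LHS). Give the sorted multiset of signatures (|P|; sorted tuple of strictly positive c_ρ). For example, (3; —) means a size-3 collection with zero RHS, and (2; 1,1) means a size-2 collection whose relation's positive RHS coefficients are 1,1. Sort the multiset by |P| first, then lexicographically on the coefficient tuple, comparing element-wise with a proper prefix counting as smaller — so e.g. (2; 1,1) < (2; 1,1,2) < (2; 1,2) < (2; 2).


The 5 primitive collections of Σ (r=5, n=2):

  P={1,5}:  v_{1} + v_{5} = 0  so sig = (2; —)
  P={3,4}:  v_{3} + v_{4} = 0  so sig = (2; —)
  P={1,4}:  v_{1} + v_{4} = v_{2}  so sig = (2; 1)
  P={2,3}:  v_{2} + v_{3} = v_{1}  so sig = (2; 1)
  P={2,5}:  v_{2} + v_{5} = v_{4}  so sig = (2; 1)

Signatures (|P|; sorted positive RHS coefficients), sorted:
    |P|=2: 5 collections, coeffs (), (), (1), (1), (1)


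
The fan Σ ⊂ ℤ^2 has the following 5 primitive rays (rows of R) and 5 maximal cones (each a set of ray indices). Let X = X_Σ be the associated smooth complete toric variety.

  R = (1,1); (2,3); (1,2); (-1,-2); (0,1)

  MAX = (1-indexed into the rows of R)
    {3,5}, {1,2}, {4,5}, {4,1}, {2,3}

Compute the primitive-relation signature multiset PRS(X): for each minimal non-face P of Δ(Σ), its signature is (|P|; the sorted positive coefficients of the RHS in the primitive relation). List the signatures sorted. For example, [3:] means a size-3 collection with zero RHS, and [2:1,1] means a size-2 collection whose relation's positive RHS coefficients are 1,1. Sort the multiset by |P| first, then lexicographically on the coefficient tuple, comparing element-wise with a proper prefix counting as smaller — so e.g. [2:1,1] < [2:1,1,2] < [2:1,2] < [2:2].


5 collections generate NE(X_Σ); each relation:

  P = {3,4}:  v_{3} + v_{4} = 0  ⇒ sig = [2:]
  P = {1,3}:  v_{1} + v_{3} = v_{2}  ⇒ sig = [2:1]
  P = {1,5}:  v_{1} + v_{5} = v_{3}  ⇒ sig = [2:1]
  P = {2,4}:  v_{2} + v_{4} = v_{1}  ⇒ sig = [2:1]
  P = {2,5}:  v_{2} + v_{5} = 2·v_{3}  ⇒ sig = [2:2]

Hence PRS(X_Σ) =
[[2:], [2:1], [2:1], [2:1], [2:2]]


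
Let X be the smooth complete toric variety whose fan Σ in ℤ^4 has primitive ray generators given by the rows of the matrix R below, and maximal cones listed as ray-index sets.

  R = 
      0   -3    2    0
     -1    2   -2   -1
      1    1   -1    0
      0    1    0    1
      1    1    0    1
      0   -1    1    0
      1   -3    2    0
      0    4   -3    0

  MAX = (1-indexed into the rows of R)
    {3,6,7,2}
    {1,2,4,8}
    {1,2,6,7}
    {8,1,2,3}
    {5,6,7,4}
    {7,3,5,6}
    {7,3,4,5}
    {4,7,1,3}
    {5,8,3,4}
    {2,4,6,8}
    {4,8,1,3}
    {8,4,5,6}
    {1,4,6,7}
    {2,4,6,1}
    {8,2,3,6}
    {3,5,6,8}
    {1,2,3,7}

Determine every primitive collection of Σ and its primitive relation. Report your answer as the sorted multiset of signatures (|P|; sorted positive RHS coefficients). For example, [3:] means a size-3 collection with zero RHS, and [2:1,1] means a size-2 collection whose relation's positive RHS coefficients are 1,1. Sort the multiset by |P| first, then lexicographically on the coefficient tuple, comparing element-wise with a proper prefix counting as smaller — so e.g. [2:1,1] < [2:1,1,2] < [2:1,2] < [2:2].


Primitive collections (8):

  P = {7,8}:  v_{7} + v_{8} = v_{3} ; sig = [2:1]
  P = {1,5}:  v_{1} + v_{5} = v_{4} + v_{7} ; sig = [2:1,1]
  P = {2,5}:  v_{2} + v_{5} = v_{6} + v_{8} ; sig = [2:1,1]
  P = {1,6,8}:  v_{1} + v_{6} + v_{8} = 0 ; sig = [3:]
  P = {2,4,7}:  v_{2} + v_{4} + v_{7} = 0 ; sig = [3:]
  P = {1,3,6}:  v_{1} + v_{3} + v_{6} = v_{7} ; sig = [3:1]
  P = {2,3,4}:  v_{2} + v_{3} + v_{4} = v_{8} ; sig = [3:1]
  P = {3,4,6}:  v_{3} + v_{4} + v_{6} = v_{5} ; sig = [3:1]

Hence PRS(X_Σ) =
    [2:1]
    [2:1,1]
    [2:1,1]
    [3:]
    [3:]
    [3:1]
    [3:1]
    [3:1]


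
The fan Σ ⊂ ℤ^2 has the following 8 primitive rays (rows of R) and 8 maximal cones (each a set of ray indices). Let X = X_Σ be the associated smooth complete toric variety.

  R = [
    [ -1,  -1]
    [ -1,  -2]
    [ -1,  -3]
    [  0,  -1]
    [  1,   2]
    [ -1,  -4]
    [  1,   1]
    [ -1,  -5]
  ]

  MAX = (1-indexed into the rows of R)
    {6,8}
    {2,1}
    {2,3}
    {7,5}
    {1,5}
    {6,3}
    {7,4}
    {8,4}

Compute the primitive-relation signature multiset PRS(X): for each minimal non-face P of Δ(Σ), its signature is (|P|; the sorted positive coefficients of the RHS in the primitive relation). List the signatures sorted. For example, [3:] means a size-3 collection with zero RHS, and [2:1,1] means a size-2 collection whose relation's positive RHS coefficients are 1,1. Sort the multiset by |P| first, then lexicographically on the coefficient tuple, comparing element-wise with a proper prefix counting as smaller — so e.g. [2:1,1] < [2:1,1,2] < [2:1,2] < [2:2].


Σ has 20 primitive collections:

  {1,7}:  v_{1} + v_{7} = 0  ⇒ sig = [2:]
  {2,5}:  v_{2} + v_{5} = 0  ⇒ sig = [2:]
  {1,4}:  v_{1} + v_{4} = v_{2}  ⇒ sig = [2:1]
  {2,4}:  v_{2} + v_{4} = v_{3}  ⇒ sig = [2:1]
  {2,7}:  v_{2} + v_{7} = v_{4}  ⇒ sig = [2:1]
  {3,4}:  v_{3} + v_{4} = v_{6}  ⇒ sig = [2:1]
  {3,5}:  v_{3} + v_{5} = v_{4}  ⇒ sig = [2:1]
  {4,5}:  v_{4} + v_{5} = v_{7}  ⇒ sig = [2:1]
  {4,6}:  v_{4} + v_{6} = v_{8}  ⇒ sig = [2:1]
  {1,6}:  v_{1} + v_{6} = v_{2} + v_{3}  ⇒ sig = [2:1,1]
  {2,8}:  v_{2} + v_{8} = v_{3} + v_{6}  ⇒ sig = [2:1,1]
  {1,3}:  v_{1} + v_{3} = 2·v_{2}  ⇒ sig = [2:2]
  {1,8}:  v_{1} + v_{8} = 2·v_{3}  ⇒ sig = [2:2]
  {2,6}:  v_{2} + v_{6} = 2·v_{3}  ⇒ sig = [2:2]
  {3,7}:  v_{3} + v_{7} = 2·v_{4}  ⇒ sig = [2:2]
  {3,8}:  v_{3} + v_{8} = 2·v_{6}  ⇒ sig = [2:2]
  {5,6}:  v_{5} + v_{6} = 2·v_{4}  ⇒ sig = [2:2]
  {5,8}:  v_{5} + v_{8} = 3·v_{4}  ⇒ sig = [2:3]
  {6,7}:  v_{6} + v_{7} = 3·v_{4}  ⇒ sig = [2:3]
  {7,8}:  v_{7} + v_{8} = 4·v_{4}  ⇒ sig = [2:4]

so the primitive-relation signature multiset is
{ [2:] ×2,  [2:1] ×7,  [2:1,1] ×2,  [2:2] ×6,  [2:3] ×2,  [2:4] }


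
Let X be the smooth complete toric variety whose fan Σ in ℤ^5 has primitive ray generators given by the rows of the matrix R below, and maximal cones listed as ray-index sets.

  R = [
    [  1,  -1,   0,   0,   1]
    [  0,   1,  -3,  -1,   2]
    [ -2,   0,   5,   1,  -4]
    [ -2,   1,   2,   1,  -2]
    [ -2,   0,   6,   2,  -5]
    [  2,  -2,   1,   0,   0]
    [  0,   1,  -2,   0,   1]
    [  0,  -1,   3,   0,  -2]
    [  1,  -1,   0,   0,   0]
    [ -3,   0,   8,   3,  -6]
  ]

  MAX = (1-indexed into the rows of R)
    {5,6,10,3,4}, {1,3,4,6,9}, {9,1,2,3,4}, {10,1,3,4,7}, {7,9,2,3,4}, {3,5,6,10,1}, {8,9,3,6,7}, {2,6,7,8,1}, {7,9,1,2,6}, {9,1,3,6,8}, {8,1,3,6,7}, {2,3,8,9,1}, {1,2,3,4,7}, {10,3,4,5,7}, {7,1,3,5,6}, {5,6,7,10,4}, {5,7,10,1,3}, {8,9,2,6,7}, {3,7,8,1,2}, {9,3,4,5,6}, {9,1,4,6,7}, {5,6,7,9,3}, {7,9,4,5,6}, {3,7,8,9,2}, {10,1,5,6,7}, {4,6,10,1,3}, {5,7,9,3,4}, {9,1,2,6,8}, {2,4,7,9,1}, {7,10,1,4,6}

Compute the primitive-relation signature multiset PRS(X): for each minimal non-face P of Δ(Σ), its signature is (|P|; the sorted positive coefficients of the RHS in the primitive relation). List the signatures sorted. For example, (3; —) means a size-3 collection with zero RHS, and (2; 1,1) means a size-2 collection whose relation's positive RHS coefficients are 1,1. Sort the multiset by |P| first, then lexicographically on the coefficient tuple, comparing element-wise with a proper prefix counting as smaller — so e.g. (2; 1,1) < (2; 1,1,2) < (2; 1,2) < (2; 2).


Minimal non-faces — 14 found among 10 rays, 30 max cones:

  P={4,8}:  v_{4} + v_{8} = v_{3}  ⟹  sig = (2; 1)
  P={2,5}:  v_{2} + v_{5} = v_{3} + v_{7}  ⟹  sig = (2; 1,1)
  P={8,10}:  v_{8} + v_{10} = v_{1} + v_{3} + v_{5}  ⟹  sig = (2; 1,1,1)
  P={2,10}:  v_{2} + v_{10} = v_{1} + v_{3} + v_{4} + v_{7}  ⟹  sig = (2; 1,1,1,1)
  P={5,8}:  v_{5} + v_{8} = 2·v_{3} + v_{6} + v_{7}  ⟹  sig = (2; 1,1,2)
  P={9,10}:  v_{9} + v_{10} = 3·v_{4} + 2·v_{6}  ⟹  sig = (2; 2,3)
  P={2,4,6}:  v_{2} + v_{4} + v_{6} = 0  ⟹  sig = (3; —)
  P={1,4,5}:  v_{1} + v_{4} + v_{5} = v_{10}  ⟹  sig = (3; 1)
  P={2,3,6}:  v_{2} + v_{3} + v_{6} = v_{8}  ⟹  sig = (3; 1)
  P={1,5,9}:  v_{1} + v_{5} + v_{9} = 2·v_{4} + 2·v_{6}  ⟹  sig = (3; 2,2)
  P={1,7,8,9}:  v_{1} + v_{7} + v_{8} + v_{9} = v_{6}  ⟹  sig = (4; 1)
  P={3,4,6,7}:  v_{3} + v_{4} + v_{6} + v_{7} = v_{5}  ⟹  sig = (4; 1)
  P={1,3,7,9}:  v_{1} + v_{3} + v_{7} + v_{9} = v_{4} + v_{6}  ⟹  sig = (4; 1,1)
  P={3,6,7,10}:  v_{3} + v_{6} + v_{7} + v_{10} = v_{1} + 2·v_{5}  ⟹  sig = (4; 1,2)

Sorted signature multiset PRS(X):
    (2; 1)
    (2; 1,1)
    (2; 1,1,1)
    (2; 1,1,1,1)
    (2; 1,1,2)
    (2; 2,3)
    (3; —)
    (3; 1)
    (3; 1)
    (3; 2,2)
    (4; 1)
    (4; 1)
    (4; 1,1)
    (4; 1,2)


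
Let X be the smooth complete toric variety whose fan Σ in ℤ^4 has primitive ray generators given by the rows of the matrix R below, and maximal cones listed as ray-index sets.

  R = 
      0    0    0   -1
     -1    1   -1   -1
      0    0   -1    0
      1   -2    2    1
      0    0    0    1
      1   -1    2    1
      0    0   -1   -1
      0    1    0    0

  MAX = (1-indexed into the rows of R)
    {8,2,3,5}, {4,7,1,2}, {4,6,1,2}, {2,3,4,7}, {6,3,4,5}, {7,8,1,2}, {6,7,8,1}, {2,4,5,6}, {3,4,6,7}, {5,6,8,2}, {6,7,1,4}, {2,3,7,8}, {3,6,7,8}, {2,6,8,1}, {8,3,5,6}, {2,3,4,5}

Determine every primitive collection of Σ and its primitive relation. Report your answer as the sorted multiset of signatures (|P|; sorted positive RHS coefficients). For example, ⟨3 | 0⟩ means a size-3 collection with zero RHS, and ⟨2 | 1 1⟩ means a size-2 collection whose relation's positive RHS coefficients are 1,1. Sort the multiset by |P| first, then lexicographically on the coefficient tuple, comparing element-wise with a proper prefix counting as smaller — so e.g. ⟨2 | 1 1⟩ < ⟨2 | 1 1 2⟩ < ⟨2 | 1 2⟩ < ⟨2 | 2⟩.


6 collections generate NE(X_Σ); each relation:

  {1,5}:  v_{1} + v_{5} = 0 ; sig = ⟨2 | 0⟩
  {1,3}:  v_{1} + v_{3} = v_{7} ; sig = ⟨2 | 1⟩
  {4,8}:  v_{4} + v_{8} = v_{6} ; sig = ⟨2 | 1⟩
  {5,7}:  v_{5} + v_{7} = v_{3} ; sig = ⟨2 | 1⟩
  {2,3,6}:  v_{2} + v_{3} + v_{6} = 0 ; sig = ⟨3 | 0⟩
  {2,6,7}:  v_{2} + v_{6} + v_{7} = v_{1} ; sig = ⟨3 | 1⟩

Hence PRS(X_Σ) =
[⟨2 | 0⟩, ⟨2 | 1⟩, ⟨2 | 1⟩, ⟨2 | 1⟩, ⟨3 | 0⟩, ⟨3 | 1⟩]


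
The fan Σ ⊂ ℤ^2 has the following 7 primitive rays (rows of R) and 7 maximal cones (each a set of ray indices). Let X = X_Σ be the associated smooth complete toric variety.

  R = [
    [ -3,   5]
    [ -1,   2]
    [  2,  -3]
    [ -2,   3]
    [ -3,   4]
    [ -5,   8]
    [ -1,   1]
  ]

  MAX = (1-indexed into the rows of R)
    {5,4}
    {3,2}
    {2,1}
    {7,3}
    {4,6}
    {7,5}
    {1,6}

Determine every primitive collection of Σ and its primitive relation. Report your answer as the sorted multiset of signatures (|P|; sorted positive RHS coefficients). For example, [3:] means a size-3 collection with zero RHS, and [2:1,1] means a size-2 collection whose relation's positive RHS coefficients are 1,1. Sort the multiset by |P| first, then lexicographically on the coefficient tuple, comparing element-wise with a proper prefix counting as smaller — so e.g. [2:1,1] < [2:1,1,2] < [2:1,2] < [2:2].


14 minimal non-faces of Δ(Σ) (on 7 rays):

  {3,4}:  v_{3} + v_{4} = 0 — sig = [2:]
  {1,3}:  v_{1} + v_{3} = v_{2} — sig = [2:1]
  {1,4}:  v_{1} + v_{4} = v_{6} — sig = [2:1]
  {2,4}:  v_{2} + v_{4} = v_{1} — sig = [2:1]
  {2,7}:  v_{2} + v_{7} = v_{4} — sig = [2:1]
  {3,5}:  v_{3} + v_{5} = v_{7} — sig = [2:1]
  {3,6}:  v_{3} + v_{6} = v_{1} — sig = [2:1]
  {4,7}:  v_{4} + v_{7} = v_{5} — sig = [2:1]
  {1,7}:  v_{1} + v_{7} = 2·v_{4} — sig = [2:2]
  {2,5}:  v_{2} + v_{5} = 2·v_{4} — sig = [2:2]
  {2,6}:  v_{2} + v_{6} = 2·v_{1} — sig = [2:2]
  {1,5}:  v_{1} + v_{5} = 3·v_{4} — sig = [2:3]
  {6,7}:  v_{6} + v_{7} = 3·v_{4} — sig = [2:3]
  {5,6}:  v_{5} + v_{6} = 4·v_{4} — sig = [2:4]

so the primitive-relation signature multiset is
    |P|=2: 14 collections, coeffs (), (1), (1), (1), (1), (1), (1), (1), (2), (2), (2), (3), (3), (4)


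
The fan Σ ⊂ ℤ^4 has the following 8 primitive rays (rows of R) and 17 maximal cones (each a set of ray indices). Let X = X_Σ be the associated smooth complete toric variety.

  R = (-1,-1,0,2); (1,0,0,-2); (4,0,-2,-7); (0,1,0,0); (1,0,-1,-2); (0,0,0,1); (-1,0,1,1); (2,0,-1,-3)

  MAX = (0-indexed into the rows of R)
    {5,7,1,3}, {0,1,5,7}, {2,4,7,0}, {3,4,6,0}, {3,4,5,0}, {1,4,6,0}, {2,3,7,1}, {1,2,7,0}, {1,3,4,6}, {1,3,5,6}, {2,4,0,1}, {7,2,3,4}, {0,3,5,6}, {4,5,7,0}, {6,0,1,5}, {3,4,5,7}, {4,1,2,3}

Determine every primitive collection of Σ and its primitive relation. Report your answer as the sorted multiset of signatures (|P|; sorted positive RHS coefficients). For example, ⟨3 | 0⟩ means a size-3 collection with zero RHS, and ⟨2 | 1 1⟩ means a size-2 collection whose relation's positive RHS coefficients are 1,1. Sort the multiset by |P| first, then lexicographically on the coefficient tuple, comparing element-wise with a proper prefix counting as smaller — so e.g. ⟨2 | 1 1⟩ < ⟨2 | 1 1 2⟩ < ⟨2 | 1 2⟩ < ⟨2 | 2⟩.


9 minimal non-faces of Δ(Σ) (on 8 rays):

  P = {6,7}:  v_{6} + v_{7} = v_{1} ; sig = ⟨2 | 1⟩
  P = {2,6}:  v_{2} + v_{6} = 2·v_{1} + v_{4} ; sig = ⟨2 | 1 2⟩
  P = {2,5}:  v_{2} + v_{5} = 2·v_{7} ; sig = ⟨2 | 2⟩
  P = {0,1,3}:  v_{0} + v_{1} + v_{3} = 0 ; sig = ⟨3 | 0⟩
  P = {4,5,6}:  v_{4} + v_{5} + v_{6} = 0 ; sig = ⟨3 | 0⟩
  P = {1,4,5}:  v_{1} + v_{4} + v_{5} = v_{7} ; sig = ⟨3 | 1⟩
  P = {1,4,7}:  v_{1} + v_{4} + v_{7} = v_{2} ; sig = ⟨3 | 1⟩
  P = {0,2,3}:  v_{0} + v_{2} + v_{3} = v_{4} + v_{7} ; sig = ⟨3 | 1 1⟩
  P = {0,3,7}:  v_{0} + v_{3} + v_{7} = v_{4} + v_{5} ; sig = ⟨3 | 1 1⟩

so the primitive-relation signature multiset is
{ ⟨2 | 1⟩,  ⟨2 | 1 2⟩,  ⟨2 | 2⟩,  ⟨3 | 0⟩ ×2,  ⟨3 | 1⟩ ×2,  ⟨3 | 1 1⟩ ×2 }


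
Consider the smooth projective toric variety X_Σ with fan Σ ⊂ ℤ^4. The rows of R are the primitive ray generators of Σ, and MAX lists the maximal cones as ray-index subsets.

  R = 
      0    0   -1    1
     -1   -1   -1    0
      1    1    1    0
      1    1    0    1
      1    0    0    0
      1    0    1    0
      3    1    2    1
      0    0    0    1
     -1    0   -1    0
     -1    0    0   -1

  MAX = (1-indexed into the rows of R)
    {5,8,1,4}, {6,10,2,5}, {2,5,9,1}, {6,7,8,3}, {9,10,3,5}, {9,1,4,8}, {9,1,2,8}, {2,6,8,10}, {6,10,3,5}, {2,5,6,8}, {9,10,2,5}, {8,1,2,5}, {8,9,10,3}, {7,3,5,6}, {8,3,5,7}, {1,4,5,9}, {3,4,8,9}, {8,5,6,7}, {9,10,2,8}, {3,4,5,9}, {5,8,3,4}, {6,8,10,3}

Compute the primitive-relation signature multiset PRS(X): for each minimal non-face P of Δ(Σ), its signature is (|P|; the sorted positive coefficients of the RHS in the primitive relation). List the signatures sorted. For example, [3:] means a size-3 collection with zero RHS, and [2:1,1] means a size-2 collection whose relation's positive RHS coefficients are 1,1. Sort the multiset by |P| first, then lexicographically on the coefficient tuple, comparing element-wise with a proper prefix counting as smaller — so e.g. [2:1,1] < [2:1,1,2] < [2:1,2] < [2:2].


The 16 primitive collections of Σ (r=10, n=4):

  P={2,3}:  v_{2} + v_{3} = 0  ⟹  sig = [2:]
  P={6,9}:  v_{6} + v_{9} = 0  ⟹  sig = [2:]
  P={1,3}:  v_{1} + v_{3} = v_{4}  ⟹  sig = [2:1]
  P={1,10}:  v_{1} + v_{10} = v_{9}  ⟹  sig = [2:1]
  P={2,4}:  v_{2} + v_{4} = v_{1}  ⟹  sig = [2:1]
  P={1,6}:  v_{1} + v_{6} = v_{5} + v_{8}  ⟹  sig = [2:1,1]
  P={4,10}:  v_{4} + v_{10} = v_{3} + v_{9}  ⟹  sig = [2:1,1]
  P={7,10}:  v_{7} + v_{10} = v_{3} + v_{6}  ⟹  sig = [2:1,1]
  P={2,7}:  v_{2} + v_{7} = v_{5} + v_{6} + v_{8}  ⟹  sig = [2:1,1,1]
  P={4,6}:  v_{4} + v_{6} = v_{3} + v_{5} + v_{8}  ⟹  sig = [2:1,1,1]
  P={7,9}:  v_{7} + v_{9} = v_{3} + v_{5} + v_{8}  ⟹  sig = [2:1,1,1]
  P={1,7}:  v_{1} + v_{7} = v_{3} + 2·v_{5} + 2·v_{8}  ⟹  sig = [2:1,2,2]
  P={4,7}:  v_{4} + v_{7} = 2·v_{3} + 2·v_{5} + 2·v_{8}  ⟹  sig = [2:2,2,2]
  P={5,8,10}:  v_{5} + v_{8} + v_{10} = 0  ⟹  sig = [3:]
  P={5,8,9}:  v_{5} + v_{8} + v_{9} = v_{1}  ⟹  sig = [3:1]
  P={3,5,6,8}:  v_{3} + v_{5} + v_{6} + v_{8} = v_{7}  ⟹  sig = [4:1]

Hence PRS(X_Σ) =
[[2:], [2:], [2:1], [2:1], [2:1], [2:1,1], [2:1,1], [2:1,1], [2:1,1,1], [2:1,1,1], [2:1,1,1], [2:1,2,2], [2:2,2,2], [3:], [3:1], [4:1]]


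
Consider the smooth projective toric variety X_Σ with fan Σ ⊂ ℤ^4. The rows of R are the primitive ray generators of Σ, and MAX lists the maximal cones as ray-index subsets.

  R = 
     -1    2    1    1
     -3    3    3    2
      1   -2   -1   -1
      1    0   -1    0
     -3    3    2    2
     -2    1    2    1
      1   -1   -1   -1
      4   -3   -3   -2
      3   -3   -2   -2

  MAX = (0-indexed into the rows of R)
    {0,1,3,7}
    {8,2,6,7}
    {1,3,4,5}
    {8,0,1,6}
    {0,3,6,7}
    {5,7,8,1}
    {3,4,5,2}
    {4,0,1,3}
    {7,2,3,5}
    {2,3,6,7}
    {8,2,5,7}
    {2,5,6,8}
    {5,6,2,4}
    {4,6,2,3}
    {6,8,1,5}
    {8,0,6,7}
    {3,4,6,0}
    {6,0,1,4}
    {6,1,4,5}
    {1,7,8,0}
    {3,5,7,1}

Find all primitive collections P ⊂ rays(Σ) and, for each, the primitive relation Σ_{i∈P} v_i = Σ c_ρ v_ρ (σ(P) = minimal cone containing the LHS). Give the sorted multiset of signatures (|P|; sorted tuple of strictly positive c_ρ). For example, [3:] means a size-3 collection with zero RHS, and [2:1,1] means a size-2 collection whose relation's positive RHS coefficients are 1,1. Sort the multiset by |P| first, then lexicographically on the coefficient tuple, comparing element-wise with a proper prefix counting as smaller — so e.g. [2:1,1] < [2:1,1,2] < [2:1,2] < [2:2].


Primitive collections (10):

  {0,2}:  v_{0} + v_{2} = 0  →  sig = [2:]
  {4,8}:  v_{4} + v_{8} = 0  →  sig = [2:]
  {0,5}:  v_{0} + v_{5} = v_{1}  →  sig = [2:1]
  {1,2}:  v_{1} + v_{2} = v_{5}  →  sig = [2:1]
  {3,8}:  v_{3} + v_{8} = v_{7}  →  sig = [2:1]
  {4,7}:  v_{4} + v_{7} = v_{3}  →  sig = [2:1]
  {3,5,6}:  v_{3} + v_{5} + v_{6} = 0  →  sig = [3:]
  {1,3,6}:  v_{1} + v_{3} + v_{6} = v_{0}  →  sig = [3:1]
  {5,6,7}:  v_{5} + v_{6} + v_{7} = v_{8}  →  sig = [3:1]
  {1,6,7}:  v_{1} + v_{6} + v_{7} = v_{0} + v_{8}  →  sig = [3:1,1]

Signatures (|P|; sorted positive RHS coefficients), sorted:
    |P|=2: 6 collections, coeffs (), (), (1), (1), (1), (1)
    |P|=3: 4 collections, coeffs (), (1), (1), (1,1)
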